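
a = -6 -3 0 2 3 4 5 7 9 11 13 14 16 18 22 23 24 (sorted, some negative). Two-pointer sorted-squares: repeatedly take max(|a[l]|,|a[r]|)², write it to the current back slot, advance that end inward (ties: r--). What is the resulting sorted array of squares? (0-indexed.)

[0, 4, 9, 9, 16, 25, 36, 49, 81, 121, 169, 196, 256, 324, 484, 529, 576]

l=0 r=16: |-6|<=|24| out[16]=576, r--
l=0 r=15: |-6|<=|23| out[15]=529, r--
l=0 r=14: |-6|<=|22| out[14]=484, r--
l=0 r=13: |-6|<=|18| out[13]=324, r--
l=0 r=12: |-6|<=|16| out[12]=256, r--
l=0 r=11: |-6|<=|14| out[11]=196, r--
l=0 r=10: |-6|<=|13| out[10]=169, r--
l=0 r=9: |-6|<=|11| out[9]=121, r--
l=0 r=8: |-6|<=|9| out[8]=81, r--
l=0 r=7: |-6|<=|7| out[7]=49, r--
l=0 r=6: |-6|>|5| out[6]=36, l++
l=1 r=6: |-3|<=|5| out[5]=25, r--
l=1 r=5: |-3|<=|4| out[4]=16, r--
l=1 r=4: |-3|<=|3| out[3]=9, r--
l=1 r=3: |-3|>|2| out[2]=9, l++
l=2 r=3: |0|<=|2| out[1]=4, r--
l=2 r=2: |0|<=|0| out[0]=0, r--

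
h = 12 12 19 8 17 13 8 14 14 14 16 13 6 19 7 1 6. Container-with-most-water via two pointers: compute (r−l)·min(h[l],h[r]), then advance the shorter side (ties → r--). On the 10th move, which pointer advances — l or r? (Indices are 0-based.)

r

[0,16] min(12,6)*16=96 best=96 * → r--
[0,15] min(12,1)*15=15 best=96 → r--
[0,14] min(12,7)*14=98 best=98 * → r--
[0,13] min(12,19)*13=156 best=156 * → l++
[1,13] min(12,19)*12=144 best=156 → l++
[2,13] min(19,19)*11=209 best=209 * → r--
[2,12] min(19,6)*10=60 best=209 → r--
[2,11] min(19,13)*9=117 best=209 → r--
[2,10] min(19,16)*8=128 best=209 → r--
[2,9] min(19,14)*7=98 best=209 → r--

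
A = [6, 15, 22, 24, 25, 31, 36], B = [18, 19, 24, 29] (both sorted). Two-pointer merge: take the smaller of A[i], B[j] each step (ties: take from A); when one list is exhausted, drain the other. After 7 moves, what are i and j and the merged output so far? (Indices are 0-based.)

i=0 j=0: A[i]=6<=B[j]=18 take 6, i++
i=1 j=0: A[i]=15<=B[j]=18 take 15, i++
i=2 j=0: A[i]=22>B[j]=18 take 18, j++
i=2 j=1: A[i]=22>B[j]=19 take 19, j++
i=2 j=2: A[i]=22<=B[j]=24 take 22, i++
i=3 j=2: A[i]=24<=B[j]=24 take 24, i++
i=4 j=2: A[i]=25>B[j]=24 take 24, j++

i=4, j=3, merged so far=[6, 15, 18, 19, 22, 24, 24]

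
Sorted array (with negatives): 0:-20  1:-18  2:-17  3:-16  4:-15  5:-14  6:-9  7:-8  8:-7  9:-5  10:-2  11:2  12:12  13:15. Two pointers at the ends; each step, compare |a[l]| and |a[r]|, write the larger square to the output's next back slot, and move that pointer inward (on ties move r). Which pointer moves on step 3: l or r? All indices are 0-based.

l

l=0 r=13: |-20|>|15| out[13]=400, l++
l=1 r=13: |-18|>|15| out[12]=324, l++
l=2 r=13: |-17|>|15| out[11]=289, l++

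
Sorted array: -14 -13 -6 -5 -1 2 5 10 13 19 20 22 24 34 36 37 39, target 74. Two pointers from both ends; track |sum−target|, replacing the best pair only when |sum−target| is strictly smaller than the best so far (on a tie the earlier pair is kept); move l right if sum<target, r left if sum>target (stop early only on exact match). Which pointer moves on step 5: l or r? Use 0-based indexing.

[0,16] -14+39=25 d=49 * → l++
[1,16] -13+39=26 d=48 * → l++
[2,16] -6+39=33 d=41 * → l++
[3,16] -5+39=34 d=40 * → l++
[4,16] -1+39=38 d=36 * → l++

l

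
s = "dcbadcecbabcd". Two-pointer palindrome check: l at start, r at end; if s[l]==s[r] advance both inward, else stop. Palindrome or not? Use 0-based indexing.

not a palindrome (mismatch at 4,8)

l=0 r=12: 'd'=='d', l++,r--
l=1 r=11: 'c'=='c', l++,r--
l=2 r=10: 'b'=='b', l++,r--
l=3 r=9: 'a'=='a', l++,r--
l=4 r=8: 'd'!='b', stop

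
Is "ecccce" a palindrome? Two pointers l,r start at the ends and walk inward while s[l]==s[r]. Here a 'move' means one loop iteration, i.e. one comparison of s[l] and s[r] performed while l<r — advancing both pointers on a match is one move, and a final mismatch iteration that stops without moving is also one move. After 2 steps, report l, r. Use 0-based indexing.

l=2, r=3

[0,5] 'e'=='e' → l++,r--
[1,4] 'c'=='c' → l++,r--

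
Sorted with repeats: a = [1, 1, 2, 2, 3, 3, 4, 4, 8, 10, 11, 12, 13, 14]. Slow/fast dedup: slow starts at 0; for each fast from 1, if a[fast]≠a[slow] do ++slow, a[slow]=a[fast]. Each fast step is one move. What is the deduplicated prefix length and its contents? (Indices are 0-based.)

slow=0 fast=1: a[fast]=1=a[slow] dup, fast++
slow=0 fast=2: a[fast]=2≠a[slow]=1 write a[1]=2, slow++,fast++
slow=1 fast=3: a[fast]=2=a[slow] dup, fast++
slow=1 fast=4: a[fast]=3≠a[slow]=2 write a[2]=3, slow++,fast++
slow=2 fast=5: a[fast]=3=a[slow] dup, fast++
slow=2 fast=6: a[fast]=4≠a[slow]=3 write a[3]=4, slow++,fast++
slow=3 fast=7: a[fast]=4=a[slow] dup, fast++
slow=3 fast=8: a[fast]=8≠a[slow]=4 write a[4]=8, slow++,fast++
slow=4 fast=9: a[fast]=10≠a[slow]=8 write a[5]=10, slow++,fast++
slow=5 fast=10: a[fast]=11≠a[slow]=10 write a[6]=11, slow++,fast++
slow=6 fast=11: a[fast]=12≠a[slow]=11 write a[7]=12, slow++,fast++
slow=7 fast=12: a[fast]=13≠a[slow]=12 write a[8]=13, slow++,fast++
slow=8 fast=13: a[fast]=14≠a[slow]=13 write a[9]=14, slow++,fast++

length 10; prefix = [1, 2, 3, 4, 8, 10, 11, 12, 13, 14]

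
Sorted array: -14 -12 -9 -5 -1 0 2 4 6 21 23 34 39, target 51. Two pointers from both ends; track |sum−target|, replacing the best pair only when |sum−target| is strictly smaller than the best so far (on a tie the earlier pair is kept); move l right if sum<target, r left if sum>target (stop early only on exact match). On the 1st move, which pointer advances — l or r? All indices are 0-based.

l

l=0 r=12: -14+39=25 d=26 *, l++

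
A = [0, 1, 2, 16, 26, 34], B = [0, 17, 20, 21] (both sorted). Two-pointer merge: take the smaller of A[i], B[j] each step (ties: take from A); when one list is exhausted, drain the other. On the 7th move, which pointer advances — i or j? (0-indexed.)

j

[i=0,j=0] A[i]=0<=B[j]=0 take 0 → i++
[i=1,j=0] A[i]=1>B[j]=0 take 0 → j++
[i=1,j=1] A[i]=1<=B[j]=17 take 1 → i++
[i=2,j=1] A[i]=2<=B[j]=17 take 2 → i++
[i=3,j=1] A[i]=16<=B[j]=17 take 16 → i++
[i=4,j=1] A[i]=26>B[j]=17 take 17 → j++
[i=4,j=2] A[i]=26>B[j]=20 take 20 → j++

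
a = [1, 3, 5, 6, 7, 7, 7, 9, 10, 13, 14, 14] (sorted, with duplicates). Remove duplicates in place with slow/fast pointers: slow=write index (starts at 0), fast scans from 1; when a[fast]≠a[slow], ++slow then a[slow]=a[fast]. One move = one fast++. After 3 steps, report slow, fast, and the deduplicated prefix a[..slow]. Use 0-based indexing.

slow=3, fast=4, prefix=[1, 3, 5, 6]

slow=0 fast=1: a[fast]=3≠a[slow]=1 write a[1]=3, slow++,fast++
slow=1 fast=2: a[fast]=5≠a[slow]=3 write a[2]=5, slow++,fast++
slow=2 fast=3: a[fast]=6≠a[slow]=5 write a[3]=6, slow++,fast++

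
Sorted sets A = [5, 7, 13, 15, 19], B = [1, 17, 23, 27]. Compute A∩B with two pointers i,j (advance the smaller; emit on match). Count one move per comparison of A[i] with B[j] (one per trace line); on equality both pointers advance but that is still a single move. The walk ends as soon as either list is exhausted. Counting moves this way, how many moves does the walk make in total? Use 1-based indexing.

[i=1,j=1] 5>1 → j++
[i=1,j=2] 5<17 → i++
[i=2,j=2] 7<17 → i++
[i=3,j=2] 13<17 → i++
[i=4,j=2] 15<17 → i++
[i=5,j=2] 19>17 → j++
[i=5,j=3] 19<23 → i++

7 moves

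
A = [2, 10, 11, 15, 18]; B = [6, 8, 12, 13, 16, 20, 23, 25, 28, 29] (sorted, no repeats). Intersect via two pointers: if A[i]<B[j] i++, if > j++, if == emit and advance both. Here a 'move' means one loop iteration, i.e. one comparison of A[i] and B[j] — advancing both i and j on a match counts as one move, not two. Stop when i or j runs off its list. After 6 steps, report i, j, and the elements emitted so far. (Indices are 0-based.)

i=3, j=3, emitted=[]

i=0 j=0: 2<6, i++
i=1 j=0: 10>6, j++
i=1 j=1: 10>8, j++
i=1 j=2: 10<12, i++
i=2 j=2: 11<12, i++
i=3 j=2: 15>12, j++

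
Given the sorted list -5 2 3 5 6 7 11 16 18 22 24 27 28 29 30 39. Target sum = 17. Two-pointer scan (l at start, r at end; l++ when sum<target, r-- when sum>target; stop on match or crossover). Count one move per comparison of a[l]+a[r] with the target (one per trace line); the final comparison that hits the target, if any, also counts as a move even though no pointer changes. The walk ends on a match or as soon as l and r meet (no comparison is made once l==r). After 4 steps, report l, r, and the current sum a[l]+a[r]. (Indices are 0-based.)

l=0, r=11, sum=22

l=0 r=15: -5+39=34 >17, r--
l=0 r=14: -5+30=25 >17, r--
l=0 r=13: -5+29=24 >17, r--
l=0 r=12: -5+28=23 >17, r--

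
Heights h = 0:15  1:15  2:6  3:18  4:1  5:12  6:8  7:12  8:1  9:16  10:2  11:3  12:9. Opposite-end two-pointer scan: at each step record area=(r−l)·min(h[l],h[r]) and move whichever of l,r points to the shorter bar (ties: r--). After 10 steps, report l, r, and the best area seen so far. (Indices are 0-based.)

l=0 r=12: min(15,9)*12=108 best=108 *, r--
l=0 r=11: min(15,3)*11=33 best=108, r--
l=0 r=10: min(15,2)*10=20 best=108, r--
l=0 r=9: min(15,16)*9=135 best=135 *, l++
l=1 r=9: min(15,16)*8=120 best=135, l++
l=2 r=9: min(6,16)*7=42 best=135, l++
l=3 r=9: min(18,16)*6=96 best=135, r--
l=3 r=8: min(18,1)*5=5 best=135, r--
l=3 r=7: min(18,12)*4=48 best=135, r--
l=3 r=6: min(18,8)*3=24 best=135, r--

l=3, r=5, best area=135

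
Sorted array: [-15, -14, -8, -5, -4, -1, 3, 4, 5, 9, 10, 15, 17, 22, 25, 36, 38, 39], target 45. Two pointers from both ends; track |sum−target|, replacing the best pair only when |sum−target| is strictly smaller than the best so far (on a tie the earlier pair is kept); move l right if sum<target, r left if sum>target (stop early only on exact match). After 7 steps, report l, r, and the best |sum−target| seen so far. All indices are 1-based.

[1,18] -15+39=24 d=21 * → l++
[2,18] -14+39=25 d=20 * → l++
[3,18] -8+39=31 d=14 * → l++
[4,18] -5+39=34 d=11 * → l++
[5,18] -4+39=35 d=10 * → l++
[6,18] -1+39=38 d=7 * → l++
[7,18] 3+39=42 d=3 * → l++

l=8, r=18, best |Δ|=3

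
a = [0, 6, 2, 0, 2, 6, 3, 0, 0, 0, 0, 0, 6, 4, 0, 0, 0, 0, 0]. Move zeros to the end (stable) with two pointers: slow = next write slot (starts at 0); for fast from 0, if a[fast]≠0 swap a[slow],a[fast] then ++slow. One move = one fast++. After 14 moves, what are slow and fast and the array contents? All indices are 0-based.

slow=7, fast=14, a=[6, 2, 2, 6, 3, 6, 4, 0, 0, 0, 0, 0, 0, 0, 0, 0, 0, 0, 0]

(s=0,f=0) a[fast]=0 → fast++
(s=0,f=1) a[fast]=6≠0 swap→a[0]=6 → slow++,fast++
(s=1,f=2) a[fast]=2≠0 swap→a[1]=2 → slow++,fast++
(s=2,f=3) a[fast]=0 → fast++
(s=2,f=4) a[fast]=2≠0 swap→a[2]=2 → slow++,fast++
(s=3,f=5) a[fast]=6≠0 swap→a[3]=6 → slow++,fast++
(s=4,f=6) a[fast]=3≠0 swap→a[4]=3 → slow++,fast++
(s=5,f=7) a[fast]=0 → fast++
(s=5,f=8) a[fast]=0 → fast++
(s=5,f=9) a[fast]=0 → fast++
(s=5,f=10) a[fast]=0 → fast++
(s=5,f=11) a[fast]=0 → fast++
(s=5,f=12) a[fast]=6≠0 swap→a[5]=6 → slow++,fast++
(s=6,f=13) a[fast]=4≠0 swap→a[6]=4 → slow++,fast++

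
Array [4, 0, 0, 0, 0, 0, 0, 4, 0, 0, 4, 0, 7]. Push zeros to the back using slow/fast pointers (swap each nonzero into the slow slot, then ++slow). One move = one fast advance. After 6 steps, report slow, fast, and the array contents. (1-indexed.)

slow=1 fast=1: a[fast]=4≠0 swap→a[1]=4, slow++,fast++
slow=2 fast=2: a[fast]=0, fast++
slow=2 fast=3: a[fast]=0, fast++
slow=2 fast=4: a[fast]=0, fast++
slow=2 fast=5: a[fast]=0, fast++
slow=2 fast=6: a[fast]=0, fast++

slow=2, fast=7, a=[4, 0, 0, 0, 0, 0, 0, 4, 0, 0, 4, 0, 7]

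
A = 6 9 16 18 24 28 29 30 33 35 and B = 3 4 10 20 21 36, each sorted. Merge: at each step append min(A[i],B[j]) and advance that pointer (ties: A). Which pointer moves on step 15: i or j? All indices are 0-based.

i

i=0 j=0: A[i]=6>B[j]=3 take 3, j++
i=0 j=1: A[i]=6>B[j]=4 take 4, j++
i=0 j=2: A[i]=6<=B[j]=10 take 6, i++
i=1 j=2: A[i]=9<=B[j]=10 take 9, i++
i=2 j=2: A[i]=16>B[j]=10 take 10, j++
i=2 j=3: A[i]=16<=B[j]=20 take 16, i++
i=3 j=3: A[i]=18<=B[j]=20 take 18, i++
i=4 j=3: A[i]=24>B[j]=20 take 20, j++
i=4 j=4: A[i]=24>B[j]=21 take 21, j++
i=4 j=5: A[i]=24<=B[j]=36 take 24, i++
i=5 j=5: A[i]=28<=B[j]=36 take 28, i++
i=6 j=5: A[i]=29<=B[j]=36 take 29, i++
i=7 j=5: A[i]=30<=B[j]=36 take 30, i++
i=8 j=5: A[i]=33<=B[j]=36 take 33, i++
i=9 j=5: A[i]=35<=B[j]=36 take 35, i++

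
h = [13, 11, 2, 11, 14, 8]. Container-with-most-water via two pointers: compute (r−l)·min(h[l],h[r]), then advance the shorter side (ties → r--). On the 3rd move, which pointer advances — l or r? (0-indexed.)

l

l=0 r=5: min(13,8)*5=40 best=40 *, r--
l=0 r=4: min(13,14)*4=52 best=52 *, l++
l=1 r=4: min(11,14)*3=33 best=52, l++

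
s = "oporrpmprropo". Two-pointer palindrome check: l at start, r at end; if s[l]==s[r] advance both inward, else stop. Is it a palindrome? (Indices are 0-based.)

l=0 r=12: 'o'=='o', l++,r--
l=1 r=11: 'p'=='p', l++,r--
l=2 r=10: 'o'=='o', l++,r--
l=3 r=9: 'r'=='r', l++,r--
l=4 r=8: 'r'=='r', l++,r--
l=5 r=7: 'p'=='p', l++,r--

palindrome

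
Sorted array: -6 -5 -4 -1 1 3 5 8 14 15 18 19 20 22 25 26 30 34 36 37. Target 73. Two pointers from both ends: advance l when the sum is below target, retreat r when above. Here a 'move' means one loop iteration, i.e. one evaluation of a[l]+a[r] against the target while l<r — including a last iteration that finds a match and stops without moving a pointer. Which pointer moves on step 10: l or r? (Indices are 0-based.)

l

[0,19] -6+37=31 <73 → l++
[1,19] -5+37=32 <73 → l++
[2,19] -4+37=33 <73 → l++
[3,19] -1+37=36 <73 → l++
[4,19] 1+37=38 <73 → l++
[5,19] 3+37=40 <73 → l++
[6,19] 5+37=42 <73 → l++
[7,19] 8+37=45 <73 → l++
[8,19] 14+37=51 <73 → l++
[9,19] 15+37=52 <73 → l++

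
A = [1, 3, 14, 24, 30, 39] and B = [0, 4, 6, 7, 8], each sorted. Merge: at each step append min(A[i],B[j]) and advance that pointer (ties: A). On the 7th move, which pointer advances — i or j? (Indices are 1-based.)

[i=1,j=1] A[i]=1>B[j]=0 take 0 → j++
[i=1,j=2] A[i]=1<=B[j]=4 take 1 → i++
[i=2,j=2] A[i]=3<=B[j]=4 take 3 → i++
[i=3,j=2] A[i]=14>B[j]=4 take 4 → j++
[i=3,j=3] A[i]=14>B[j]=6 take 6 → j++
[i=3,j=4] A[i]=14>B[j]=7 take 7 → j++
[i=3,j=5] A[i]=14>B[j]=8 take 8 → j++

j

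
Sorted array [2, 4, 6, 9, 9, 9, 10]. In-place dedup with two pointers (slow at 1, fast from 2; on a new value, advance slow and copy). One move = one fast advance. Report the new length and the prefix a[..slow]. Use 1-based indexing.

length 5; prefix = [2, 4, 6, 9, 10]

slow=1 fast=2: a[fast]=4≠a[slow]=2 write a[2]=4, slow++,fast++
slow=2 fast=3: a[fast]=6≠a[slow]=4 write a[3]=6, slow++,fast++
slow=3 fast=4: a[fast]=9≠a[slow]=6 write a[4]=9, slow++,fast++
slow=4 fast=5: a[fast]=9=a[slow] dup, fast++
slow=4 fast=6: a[fast]=9=a[slow] dup, fast++
slow=4 fast=7: a[fast]=10≠a[slow]=9 write a[5]=10, slow++,fast++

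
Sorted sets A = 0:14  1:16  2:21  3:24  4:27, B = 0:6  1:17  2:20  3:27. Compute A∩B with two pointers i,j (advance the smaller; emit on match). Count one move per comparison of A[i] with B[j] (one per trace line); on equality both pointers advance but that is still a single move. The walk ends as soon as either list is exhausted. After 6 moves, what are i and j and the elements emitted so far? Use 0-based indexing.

i=3, j=3, emitted=[]

[i=0,j=0] 14>6 → j++
[i=0,j=1] 14<17 → i++
[i=1,j=1] 16<17 → i++
[i=2,j=1] 21>17 → j++
[i=2,j=2] 21>20 → j++
[i=2,j=3] 21<27 → i++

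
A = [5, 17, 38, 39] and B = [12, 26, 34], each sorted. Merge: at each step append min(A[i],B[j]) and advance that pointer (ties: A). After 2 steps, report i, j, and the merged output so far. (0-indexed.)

i=1, j=1, merged so far=[5, 12]

i=0 j=0: A[i]=5<=B[j]=12 take 5, i++
i=1 j=0: A[i]=17>B[j]=12 take 12, j++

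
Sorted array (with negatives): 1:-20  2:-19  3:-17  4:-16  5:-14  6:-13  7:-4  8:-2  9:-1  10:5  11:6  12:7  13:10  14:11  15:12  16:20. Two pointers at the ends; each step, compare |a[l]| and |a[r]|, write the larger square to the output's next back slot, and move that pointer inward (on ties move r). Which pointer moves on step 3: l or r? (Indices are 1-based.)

l

[1,16] |-20|<=|20| out[16]=400 → r--
[1,15] |-20|>|12| out[15]=400 → l++
[2,15] |-19|>|12| out[14]=361 → l++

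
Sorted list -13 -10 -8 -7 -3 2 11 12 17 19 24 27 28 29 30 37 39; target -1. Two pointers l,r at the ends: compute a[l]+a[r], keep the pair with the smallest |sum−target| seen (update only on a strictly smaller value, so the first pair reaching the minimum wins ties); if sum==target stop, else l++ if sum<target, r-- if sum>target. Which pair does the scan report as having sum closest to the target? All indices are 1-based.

pair (-13, 12) with sum -1 (|Δ|=0)

[1,17] -13+39=26 d=27 * → r--
[1,16] -13+37=24 d=25 * → r--
[1,15] -13+30=17 d=18 * → r--
[1,14] -13+29=16 d=17 * → r--
[1,13] -13+28=15 d=16 * → r--
[1,12] -13+27=14 d=15 * → r--
[1,11] -13+24=11 d=12 * → r--
[1,10] -13+19=6 d=7 * → r--
[1,9] -13+17=4 d=5 * → r--
[1,8] -13+12=-1 d=0 * → stop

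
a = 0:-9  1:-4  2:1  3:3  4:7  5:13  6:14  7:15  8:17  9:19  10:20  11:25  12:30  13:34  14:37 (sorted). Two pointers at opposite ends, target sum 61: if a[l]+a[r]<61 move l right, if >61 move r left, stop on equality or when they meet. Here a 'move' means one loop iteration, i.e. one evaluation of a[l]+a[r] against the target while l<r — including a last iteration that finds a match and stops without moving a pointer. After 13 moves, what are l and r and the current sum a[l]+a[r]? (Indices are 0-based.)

l=12, r=13, sum=64

[0,14] -9+37=28 <61 → l++
[1,14] -4+37=33 <61 → l++
[2,14] 1+37=38 <61 → l++
[3,14] 3+37=40 <61 → l++
[4,14] 7+37=44 <61 → l++
[5,14] 13+37=50 <61 → l++
[6,14] 14+37=51 <61 → l++
[7,14] 15+37=52 <61 → l++
[8,14] 17+37=54 <61 → l++
[9,14] 19+37=56 <61 → l++
[10,14] 20+37=57 <61 → l++
[11,14] 25+37=62 >61 → r--
[11,13] 25+34=59 <61 → l++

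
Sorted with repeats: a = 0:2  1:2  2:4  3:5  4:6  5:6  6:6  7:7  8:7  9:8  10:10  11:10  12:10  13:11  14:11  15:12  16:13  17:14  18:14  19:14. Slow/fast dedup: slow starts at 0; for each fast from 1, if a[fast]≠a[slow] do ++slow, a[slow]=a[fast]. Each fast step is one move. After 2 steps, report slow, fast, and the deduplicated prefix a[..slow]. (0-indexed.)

slow=0 fast=1: a[fast]=2=a[slow] dup, fast++
slow=0 fast=2: a[fast]=4≠a[slow]=2 write a[1]=4, slow++,fast++

slow=1, fast=3, prefix=[2, 4]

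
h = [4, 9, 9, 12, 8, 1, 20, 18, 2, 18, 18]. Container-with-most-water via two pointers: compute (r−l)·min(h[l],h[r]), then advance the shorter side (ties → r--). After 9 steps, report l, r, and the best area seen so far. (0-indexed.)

l=6, r=7, best area=84

l=0 r=10: min(4,18)*10=40 best=40 *, l++
l=1 r=10: min(9,18)*9=81 best=81 *, l++
l=2 r=10: min(9,18)*8=72 best=81, l++
l=3 r=10: min(12,18)*7=84 best=84 *, l++
l=4 r=10: min(8,18)*6=48 best=84, l++
l=5 r=10: min(1,18)*5=5 best=84, l++
l=6 r=10: min(20,18)*4=72 best=84, r--
l=6 r=9: min(20,18)*3=54 best=84, r--
l=6 r=8: min(20,2)*2=4 best=84, r--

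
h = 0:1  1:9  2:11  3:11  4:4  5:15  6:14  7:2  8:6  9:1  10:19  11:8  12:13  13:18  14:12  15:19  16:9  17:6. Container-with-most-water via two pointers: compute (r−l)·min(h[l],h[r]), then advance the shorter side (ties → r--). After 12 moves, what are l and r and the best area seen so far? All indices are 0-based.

l=10, r=15, best area=150

l=0 r=17: min(1,6)*17=17 best=17 *, l++
l=1 r=17: min(9,6)*16=96 best=96 *, r--
l=1 r=16: min(9,9)*15=135 best=135 *, r--
l=1 r=15: min(9,19)*14=126 best=135, l++
l=2 r=15: min(11,19)*13=143 best=143 *, l++
l=3 r=15: min(11,19)*12=132 best=143, l++
l=4 r=15: min(4,19)*11=44 best=143, l++
l=5 r=15: min(15,19)*10=150 best=150 *, l++
l=6 r=15: min(14,19)*9=126 best=150, l++
l=7 r=15: min(2,19)*8=16 best=150, l++
l=8 r=15: min(6,19)*7=42 best=150, l++
l=9 r=15: min(1,19)*6=6 best=150, l++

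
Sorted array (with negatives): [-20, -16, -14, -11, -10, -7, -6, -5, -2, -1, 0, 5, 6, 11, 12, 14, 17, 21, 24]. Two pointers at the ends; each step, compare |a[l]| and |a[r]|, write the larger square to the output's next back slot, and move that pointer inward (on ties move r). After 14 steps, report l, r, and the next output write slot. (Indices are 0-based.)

l=7, r=11, next write slot=4

[0,18] |-20|<=|24| out[18]=576 → r--
[0,17] |-20|<=|21| out[17]=441 → r--
[0,16] |-20|>|17| out[16]=400 → l++
[1,16] |-16|<=|17| out[15]=289 → r--
[1,15] |-16|>|14| out[14]=256 → l++
[2,15] |-14|<=|14| out[13]=196 → r--
[2,14] |-14|>|12| out[12]=196 → l++
[3,14] |-11|<=|12| out[11]=144 → r--
[3,13] |-11|<=|11| out[10]=121 → r--
[3,12] |-11|>|6| out[9]=121 → l++
[4,12] |-10|>|6| out[8]=100 → l++
[5,12] |-7|>|6| out[7]=49 → l++
[6,12] |-6|<=|6| out[6]=36 → r--
[6,11] |-6|>|5| out[5]=36 → l++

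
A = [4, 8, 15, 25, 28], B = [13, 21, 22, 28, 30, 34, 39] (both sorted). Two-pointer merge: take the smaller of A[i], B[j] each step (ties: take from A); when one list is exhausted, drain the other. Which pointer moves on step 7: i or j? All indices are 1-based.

i=1 j=1: A[i]=4<=B[j]=13 take 4, i++
i=2 j=1: A[i]=8<=B[j]=13 take 8, i++
i=3 j=1: A[i]=15>B[j]=13 take 13, j++
i=3 j=2: A[i]=15<=B[j]=21 take 15, i++
i=4 j=2: A[i]=25>B[j]=21 take 21, j++
i=4 j=3: A[i]=25>B[j]=22 take 22, j++
i=4 j=4: A[i]=25<=B[j]=28 take 25, i++

i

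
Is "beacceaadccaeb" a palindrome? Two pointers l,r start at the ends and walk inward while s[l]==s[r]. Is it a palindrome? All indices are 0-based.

[0,13] 'b'=='b' → l++,r--
[1,12] 'e'=='e' → l++,r--
[2,11] 'a'=='a' → l++,r--
[3,10] 'c'=='c' → l++,r--
[4,9] 'c'=='c' → l++,r--
[5,8] 'e'!='d' → stop

not a palindrome (mismatch at 5,8)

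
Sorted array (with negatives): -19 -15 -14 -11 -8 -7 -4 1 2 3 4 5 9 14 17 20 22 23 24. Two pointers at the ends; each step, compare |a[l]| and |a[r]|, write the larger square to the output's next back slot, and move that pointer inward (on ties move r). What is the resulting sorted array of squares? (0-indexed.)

[1, 4, 9, 16, 16, 25, 49, 64, 81, 121, 196, 196, 225, 289, 361, 400, 484, 529, 576]

[0,18] |-19|<=|24| out[18]=576 → r--
[0,17] |-19|<=|23| out[17]=529 → r--
[0,16] |-19|<=|22| out[16]=484 → r--
[0,15] |-19|<=|20| out[15]=400 → r--
[0,14] |-19|>|17| out[14]=361 → l++
[1,14] |-15|<=|17| out[13]=289 → r--
[1,13] |-15|>|14| out[12]=225 → l++
[2,13] |-14|<=|14| out[11]=196 → r--
[2,12] |-14|>|9| out[10]=196 → l++
[3,12] |-11|>|9| out[9]=121 → l++
[4,12] |-8|<=|9| out[8]=81 → r--
[4,11] |-8|>|5| out[7]=64 → l++
[5,11] |-7|>|5| out[6]=49 → l++
[6,11] |-4|<=|5| out[5]=25 → r--
[6,10] |-4|<=|4| out[4]=16 → r--
[6,9] |-4|>|3| out[3]=16 → l++
[7,9] |1|<=|3| out[2]=9 → r--
[7,8] |1|<=|2| out[1]=4 → r--
[7,7] |1|<=|1| out[0]=1 → r--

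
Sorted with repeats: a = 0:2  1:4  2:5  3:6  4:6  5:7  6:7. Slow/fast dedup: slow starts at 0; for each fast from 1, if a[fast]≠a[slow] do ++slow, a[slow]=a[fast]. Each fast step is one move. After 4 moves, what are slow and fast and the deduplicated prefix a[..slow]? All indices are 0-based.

(s=0,f=1) a[fast]=4≠a[slow]=2 write a[1]=4 → slow++,fast++
(s=1,f=2) a[fast]=5≠a[slow]=4 write a[2]=5 → slow++,fast++
(s=2,f=3) a[fast]=6≠a[slow]=5 write a[3]=6 → slow++,fast++
(s=3,f=4) a[fast]=6=a[slow] dup → fast++

slow=3, fast=5, prefix=[2, 4, 5, 6]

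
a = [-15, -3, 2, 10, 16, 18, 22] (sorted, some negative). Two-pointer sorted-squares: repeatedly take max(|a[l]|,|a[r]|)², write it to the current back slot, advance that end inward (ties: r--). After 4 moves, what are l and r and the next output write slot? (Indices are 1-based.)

l=2, r=4, next write slot=3

l=1 r=7: |-15|<=|22| out[7]=484, r--
l=1 r=6: |-15|<=|18| out[6]=324, r--
l=1 r=5: |-15|<=|16| out[5]=256, r--
l=1 r=4: |-15|>|10| out[4]=225, l++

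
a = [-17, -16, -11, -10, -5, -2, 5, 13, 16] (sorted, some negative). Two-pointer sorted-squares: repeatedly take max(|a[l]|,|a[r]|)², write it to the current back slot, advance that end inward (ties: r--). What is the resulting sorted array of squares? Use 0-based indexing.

[0,8] |-17|>|16| out[8]=289 → l++
[1,8] |-16|<=|16| out[7]=256 → r--
[1,7] |-16|>|13| out[6]=256 → l++
[2,7] |-11|<=|13| out[5]=169 → r--
[2,6] |-11|>|5| out[4]=121 → l++
[3,6] |-10|>|5| out[3]=100 → l++
[4,6] |-5|<=|5| out[2]=25 → r--
[4,5] |-5|>|-2| out[1]=25 → l++
[5,5] |-2|<=|-2| out[0]=4 → r--

[4, 25, 25, 100, 121, 169, 256, 256, 289]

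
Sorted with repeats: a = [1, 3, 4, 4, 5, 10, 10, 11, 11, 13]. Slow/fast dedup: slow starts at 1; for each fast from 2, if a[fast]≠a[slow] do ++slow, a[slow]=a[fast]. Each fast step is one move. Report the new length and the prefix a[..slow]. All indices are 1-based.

length 7; prefix = [1, 3, 4, 5, 10, 11, 13]

(s=1,f=2) a[fast]=3≠a[slow]=1 write a[2]=3 → slow++,fast++
(s=2,f=3) a[fast]=4≠a[slow]=3 write a[3]=4 → slow++,fast++
(s=3,f=4) a[fast]=4=a[slow] dup → fast++
(s=3,f=5) a[fast]=5≠a[slow]=4 write a[4]=5 → slow++,fast++
(s=4,f=6) a[fast]=10≠a[slow]=5 write a[5]=10 → slow++,fast++
(s=5,f=7) a[fast]=10=a[slow] dup → fast++
(s=5,f=8) a[fast]=11≠a[slow]=10 write a[6]=11 → slow++,fast++
(s=6,f=9) a[fast]=11=a[slow] dup → fast++
(s=6,f=10) a[fast]=13≠a[slow]=11 write a[7]=13 → slow++,fast++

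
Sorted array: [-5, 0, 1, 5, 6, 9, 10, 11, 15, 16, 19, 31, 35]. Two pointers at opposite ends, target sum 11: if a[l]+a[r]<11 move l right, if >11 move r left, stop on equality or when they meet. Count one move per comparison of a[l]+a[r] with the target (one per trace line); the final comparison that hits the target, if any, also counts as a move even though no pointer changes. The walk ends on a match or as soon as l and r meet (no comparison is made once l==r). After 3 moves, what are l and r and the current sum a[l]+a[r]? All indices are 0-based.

l=0, r=9, sum=11

[0,12] -5+35=30 >11 → r--
[0,11] -5+31=26 >11 → r--
[0,10] -5+19=14 >11 → r--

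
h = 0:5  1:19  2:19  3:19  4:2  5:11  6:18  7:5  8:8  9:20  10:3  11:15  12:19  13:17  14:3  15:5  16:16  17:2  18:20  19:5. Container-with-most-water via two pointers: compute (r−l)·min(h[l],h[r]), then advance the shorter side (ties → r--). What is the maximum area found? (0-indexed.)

l=0 r=19: min(5,5)*19=95 best=95 *, r--
l=0 r=18: min(5,20)*18=90 best=95, l++
l=1 r=18: min(19,20)*17=323 best=323 *, l++
l=2 r=18: min(19,20)*16=304 best=323, l++
l=3 r=18: min(19,20)*15=285 best=323, l++
l=4 r=18: min(2,20)*14=28 best=323, l++
l=5 r=18: min(11,20)*13=143 best=323, l++
l=6 r=18: min(18,20)*12=216 best=323, l++
l=7 r=18: min(5,20)*11=55 best=323, l++
l=8 r=18: min(8,20)*10=80 best=323, l++
l=9 r=18: min(20,20)*9=180 best=323, r--
l=9 r=17: min(20,2)*8=16 best=323, r--
l=9 r=16: min(20,16)*7=112 best=323, r--
l=9 r=15: min(20,5)*6=30 best=323, r--
l=9 r=14: min(20,3)*5=15 best=323, r--
l=9 r=13: min(20,17)*4=68 best=323, r--
l=9 r=12: min(20,19)*3=57 best=323, r--
l=9 r=11: min(20,15)*2=30 best=323, r--
l=9 r=10: min(20,3)*1=3 best=323, r--

max area = 323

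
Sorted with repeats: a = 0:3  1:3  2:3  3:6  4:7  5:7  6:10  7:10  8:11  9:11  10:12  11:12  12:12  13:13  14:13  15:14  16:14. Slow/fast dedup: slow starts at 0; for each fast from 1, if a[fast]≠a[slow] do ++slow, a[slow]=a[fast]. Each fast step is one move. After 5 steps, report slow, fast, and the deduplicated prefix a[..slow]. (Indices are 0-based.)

slow=0 fast=1: a[fast]=3=a[slow] dup, fast++
slow=0 fast=2: a[fast]=3=a[slow] dup, fast++
slow=0 fast=3: a[fast]=6≠a[slow]=3 write a[1]=6, slow++,fast++
slow=1 fast=4: a[fast]=7≠a[slow]=6 write a[2]=7, slow++,fast++
slow=2 fast=5: a[fast]=7=a[slow] dup, fast++

slow=2, fast=6, prefix=[3, 6, 7]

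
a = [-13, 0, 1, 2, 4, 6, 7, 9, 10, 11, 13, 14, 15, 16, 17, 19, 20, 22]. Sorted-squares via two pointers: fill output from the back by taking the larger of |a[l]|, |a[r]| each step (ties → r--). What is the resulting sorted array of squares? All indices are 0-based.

[0,17] |-13|<=|22| out[17]=484 → r--
[0,16] |-13|<=|20| out[16]=400 → r--
[0,15] |-13|<=|19| out[15]=361 → r--
[0,14] |-13|<=|17| out[14]=289 → r--
[0,13] |-13|<=|16| out[13]=256 → r--
[0,12] |-13|<=|15| out[12]=225 → r--
[0,11] |-13|<=|14| out[11]=196 → r--
[0,10] |-13|<=|13| out[10]=169 → r--
[0,9] |-13|>|11| out[9]=169 → l++
[1,9] |0|<=|11| out[8]=121 → r--
[1,8] |0|<=|10| out[7]=100 → r--
[1,7] |0|<=|9| out[6]=81 → r--
[1,6] |0|<=|7| out[5]=49 → r--
[1,5] |0|<=|6| out[4]=36 → r--
[1,4] |0|<=|4| out[3]=16 → r--
[1,3] |0|<=|2| out[2]=4 → r--
[1,2] |0|<=|1| out[1]=1 → r--
[1,1] |0|<=|0| out[0]=0 → r--

[0, 1, 4, 16, 36, 49, 81, 100, 121, 169, 169, 196, 225, 256, 289, 361, 400, 484]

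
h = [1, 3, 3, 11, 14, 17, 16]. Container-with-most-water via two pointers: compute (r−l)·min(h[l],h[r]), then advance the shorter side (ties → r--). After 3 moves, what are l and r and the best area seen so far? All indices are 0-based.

[0,6] min(1,16)*6=6 best=6 * → l++
[1,6] min(3,16)*5=15 best=15 * → l++
[2,6] min(3,16)*4=12 best=15 → l++

l=3, r=6, best area=15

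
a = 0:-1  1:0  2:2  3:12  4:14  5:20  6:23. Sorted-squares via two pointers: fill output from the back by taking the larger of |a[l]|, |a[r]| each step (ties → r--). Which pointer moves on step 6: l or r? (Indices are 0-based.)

[0,6] |-1|<=|23| out[6]=529 → r--
[0,5] |-1|<=|20| out[5]=400 → r--
[0,4] |-1|<=|14| out[4]=196 → r--
[0,3] |-1|<=|12| out[3]=144 → r--
[0,2] |-1|<=|2| out[2]=4 → r--
[0,1] |-1|>|0| out[1]=1 → l++

l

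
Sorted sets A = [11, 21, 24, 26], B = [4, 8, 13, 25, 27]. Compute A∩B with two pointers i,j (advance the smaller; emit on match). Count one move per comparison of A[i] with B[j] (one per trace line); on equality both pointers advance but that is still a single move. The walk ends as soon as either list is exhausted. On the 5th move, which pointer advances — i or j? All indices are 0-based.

i

[i=0,j=0] 11>4 → j++
[i=0,j=1] 11>8 → j++
[i=0,j=2] 11<13 → i++
[i=1,j=2] 21>13 → j++
[i=1,j=3] 21<25 → i++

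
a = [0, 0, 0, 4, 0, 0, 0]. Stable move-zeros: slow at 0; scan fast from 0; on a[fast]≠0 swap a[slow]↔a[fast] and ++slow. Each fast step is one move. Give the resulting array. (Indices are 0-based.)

[4, 0, 0, 0, 0, 0, 0]

(s=0,f=0) a[fast]=0 → fast++
(s=0,f=1) a[fast]=0 → fast++
(s=0,f=2) a[fast]=0 → fast++
(s=0,f=3) a[fast]=4≠0 swap→a[0]=4 → slow++,fast++
(s=1,f=4) a[fast]=0 → fast++
(s=1,f=5) a[fast]=0 → fast++
(s=1,f=6) a[fast]=0 → fast++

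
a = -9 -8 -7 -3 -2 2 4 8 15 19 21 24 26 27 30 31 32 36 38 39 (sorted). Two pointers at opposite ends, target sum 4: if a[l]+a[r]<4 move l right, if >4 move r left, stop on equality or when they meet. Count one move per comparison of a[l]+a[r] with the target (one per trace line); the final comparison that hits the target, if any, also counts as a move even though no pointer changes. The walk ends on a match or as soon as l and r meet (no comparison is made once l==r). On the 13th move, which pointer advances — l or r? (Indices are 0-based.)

l

l=0 r=19: -9+39=30 >4, r--
l=0 r=18: -9+38=29 >4, r--
l=0 r=17: -9+36=27 >4, r--
l=0 r=16: -9+32=23 >4, r--
l=0 r=15: -9+31=22 >4, r--
l=0 r=14: -9+30=21 >4, r--
l=0 r=13: -9+27=18 >4, r--
l=0 r=12: -9+26=17 >4, r--
l=0 r=11: -9+24=15 >4, r--
l=0 r=10: -9+21=12 >4, r--
l=0 r=9: -9+19=10 >4, r--
l=0 r=8: -9+15=6 >4, r--
l=0 r=7: -9+8=-1 <4, l++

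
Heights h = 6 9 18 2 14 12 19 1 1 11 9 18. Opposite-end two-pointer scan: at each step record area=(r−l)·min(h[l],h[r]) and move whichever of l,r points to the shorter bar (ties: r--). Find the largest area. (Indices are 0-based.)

max area = 162

[0,11] min(6,18)*11=66 best=66 * → l++
[1,11] min(9,18)*10=90 best=90 * → l++
[2,11] min(18,18)*9=162 best=162 * → r--
[2,10] min(18,9)*8=72 best=162 → r--
[2,9] min(18,11)*7=77 best=162 → r--
[2,8] min(18,1)*6=6 best=162 → r--
[2,7] min(18,1)*5=5 best=162 → r--
[2,6] min(18,19)*4=72 best=162 → l++
[3,6] min(2,19)*3=6 best=162 → l++
[4,6] min(14,19)*2=28 best=162 → l++
[5,6] min(12,19)*1=12 best=162 → l++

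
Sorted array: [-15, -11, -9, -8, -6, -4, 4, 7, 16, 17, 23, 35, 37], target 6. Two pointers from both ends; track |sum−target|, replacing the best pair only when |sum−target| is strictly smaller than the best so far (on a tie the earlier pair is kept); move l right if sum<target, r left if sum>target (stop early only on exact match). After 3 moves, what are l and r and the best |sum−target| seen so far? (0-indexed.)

[0,12] -15+37=22 d=16 * → r--
[0,11] -15+35=20 d=14 * → r--
[0,10] -15+23=8 d=2 * → r--

l=0, r=9, best |Δ|=2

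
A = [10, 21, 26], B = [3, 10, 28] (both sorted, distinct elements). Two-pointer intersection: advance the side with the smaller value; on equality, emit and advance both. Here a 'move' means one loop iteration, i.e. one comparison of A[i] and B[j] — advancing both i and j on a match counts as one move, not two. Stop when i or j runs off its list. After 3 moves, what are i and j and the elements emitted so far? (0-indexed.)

i=2, j=2, emitted=[10]

i=0 j=0: 10>3, j++
i=0 j=1: 10==10 emit, i++,j++
i=1 j=2: 21<28, i++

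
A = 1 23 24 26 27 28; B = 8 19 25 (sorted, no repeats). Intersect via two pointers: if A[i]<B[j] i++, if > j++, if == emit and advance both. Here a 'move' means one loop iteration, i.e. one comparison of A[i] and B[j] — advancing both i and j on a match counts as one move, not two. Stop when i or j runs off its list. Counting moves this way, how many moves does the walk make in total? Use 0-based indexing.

i=0 j=0: 1<8, i++
i=1 j=0: 23>8, j++
i=1 j=1: 23>19, j++
i=1 j=2: 23<25, i++
i=2 j=2: 24<25, i++
i=3 j=2: 26>25, j++

6 moves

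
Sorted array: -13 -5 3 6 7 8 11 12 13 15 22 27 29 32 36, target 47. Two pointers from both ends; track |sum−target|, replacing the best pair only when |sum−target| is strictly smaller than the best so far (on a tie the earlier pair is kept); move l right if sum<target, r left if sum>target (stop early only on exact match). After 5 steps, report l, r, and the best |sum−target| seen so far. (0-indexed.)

l=5, r=14, best |Δ|=4

[0,14] -13+36=23 d=24 * → l++
[1,14] -5+36=31 d=16 * → l++
[2,14] 3+36=39 d=8 * → l++
[3,14] 6+36=42 d=5 * → l++
[4,14] 7+36=43 d=4 * → l++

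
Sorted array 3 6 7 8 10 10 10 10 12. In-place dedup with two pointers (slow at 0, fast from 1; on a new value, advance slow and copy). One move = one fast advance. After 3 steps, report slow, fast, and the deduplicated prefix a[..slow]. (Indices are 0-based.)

slow=0 fast=1: a[fast]=6≠a[slow]=3 write a[1]=6, slow++,fast++
slow=1 fast=2: a[fast]=7≠a[slow]=6 write a[2]=7, slow++,fast++
slow=2 fast=3: a[fast]=8≠a[slow]=7 write a[3]=8, slow++,fast++

slow=3, fast=4, prefix=[3, 6, 7, 8]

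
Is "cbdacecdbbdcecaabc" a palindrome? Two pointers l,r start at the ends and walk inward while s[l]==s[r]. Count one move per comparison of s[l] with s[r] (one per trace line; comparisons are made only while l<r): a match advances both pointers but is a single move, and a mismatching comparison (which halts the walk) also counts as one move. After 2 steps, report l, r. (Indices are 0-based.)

[0,17] 'c'=='c' → l++,r--
[1,16] 'b'=='b' → l++,r--

l=2, r=15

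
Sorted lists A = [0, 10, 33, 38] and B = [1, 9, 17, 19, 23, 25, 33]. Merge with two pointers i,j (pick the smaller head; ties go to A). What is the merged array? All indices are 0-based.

[0, 1, 9, 10, 17, 19, 23, 25, 33, 33, 38]

i=0 j=0: A[i]=0<=B[j]=1 take 0, i++
i=1 j=0: A[i]=10>B[j]=1 take 1, j++
i=1 j=1: A[i]=10>B[j]=9 take 9, j++
i=1 j=2: A[i]=10<=B[j]=17 take 10, i++
i=2 j=2: A[i]=33>B[j]=17 take 17, j++
i=2 j=3: A[i]=33>B[j]=19 take 19, j++
i=2 j=4: A[i]=33>B[j]=23 take 23, j++
i=2 j=5: A[i]=33>B[j]=25 take 25, j++
i=2 j=6: A[i]=33<=B[j]=33 take 33, i++
i=3 j=6: A[i]=38>B[j]=33 take 33, j++
i=3 j=7: B done, take A[i]=38, i++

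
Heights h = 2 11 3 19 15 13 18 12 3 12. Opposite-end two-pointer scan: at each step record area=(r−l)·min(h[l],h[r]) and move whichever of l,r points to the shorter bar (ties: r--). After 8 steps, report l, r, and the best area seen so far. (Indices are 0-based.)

l=0 r=9: min(2,12)*9=18 best=18 *, l++
l=1 r=9: min(11,12)*8=88 best=88 *, l++
l=2 r=9: min(3,12)*7=21 best=88, l++
l=3 r=9: min(19,12)*6=72 best=88, r--
l=3 r=8: min(19,3)*5=15 best=88, r--
l=3 r=7: min(19,12)*4=48 best=88, r--
l=3 r=6: min(19,18)*3=54 best=88, r--
l=3 r=5: min(19,13)*2=26 best=88, r--

l=3, r=4, best area=88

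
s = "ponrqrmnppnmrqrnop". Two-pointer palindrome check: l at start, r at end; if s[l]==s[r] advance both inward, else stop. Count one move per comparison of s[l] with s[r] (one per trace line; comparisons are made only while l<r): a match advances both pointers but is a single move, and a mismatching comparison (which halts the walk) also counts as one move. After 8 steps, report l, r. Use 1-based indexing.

l=1 r=18: 'p'=='p', l++,r--
l=2 r=17: 'o'=='o', l++,r--
l=3 r=16: 'n'=='n', l++,r--
l=4 r=15: 'r'=='r', l++,r--
l=5 r=14: 'q'=='q', l++,r--
l=6 r=13: 'r'=='r', l++,r--
l=7 r=12: 'm'=='m', l++,r--
l=8 r=11: 'n'=='n', l++,r--

l=9, r=10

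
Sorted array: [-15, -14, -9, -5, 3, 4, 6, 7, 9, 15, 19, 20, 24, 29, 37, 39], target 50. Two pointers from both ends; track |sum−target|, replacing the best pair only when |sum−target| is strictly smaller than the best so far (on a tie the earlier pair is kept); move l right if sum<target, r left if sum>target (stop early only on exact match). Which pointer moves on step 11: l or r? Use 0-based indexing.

r

[0,15] -15+39=24 d=26 * → l++
[1,15] -14+39=25 d=25 * → l++
[2,15] -9+39=30 d=20 * → l++
[3,15] -5+39=34 d=16 * → l++
[4,15] 3+39=42 d=8 * → l++
[5,15] 4+39=43 d=7 * → l++
[6,15] 6+39=45 d=5 * → l++
[7,15] 7+39=46 d=4 * → l++
[8,15] 9+39=48 d=2 * → l++
[9,15] 15+39=54 d=4 → r--
[9,14] 15+37=52 d=2 → r--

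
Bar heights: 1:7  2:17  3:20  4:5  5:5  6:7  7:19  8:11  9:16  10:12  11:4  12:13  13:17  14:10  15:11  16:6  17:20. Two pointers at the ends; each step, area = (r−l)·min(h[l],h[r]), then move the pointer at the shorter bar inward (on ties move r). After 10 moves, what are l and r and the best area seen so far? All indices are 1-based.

l=3, r=9, best area=280

[1,17] min(7,20)*16=112 best=112 * → l++
[2,17] min(17,20)*15=255 best=255 * → l++
[3,17] min(20,20)*14=280 best=280 * → r--
[3,16] min(20,6)*13=78 best=280 → r--
[3,15] min(20,11)*12=132 best=280 → r--
[3,14] min(20,10)*11=110 best=280 → r--
[3,13] min(20,17)*10=170 best=280 → r--
[3,12] min(20,13)*9=117 best=280 → r--
[3,11] min(20,4)*8=32 best=280 → r--
[3,10] min(20,12)*7=84 best=280 → r--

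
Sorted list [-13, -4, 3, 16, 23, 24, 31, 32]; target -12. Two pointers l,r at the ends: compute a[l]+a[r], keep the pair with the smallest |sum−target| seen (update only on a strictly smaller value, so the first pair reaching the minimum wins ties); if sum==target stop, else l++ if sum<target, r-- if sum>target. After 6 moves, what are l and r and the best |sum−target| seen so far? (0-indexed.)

l=0, r=1, best |Δ|=2

l=0 r=7: -13+32=19 d=31 *, r--
l=0 r=6: -13+31=18 d=30 *, r--
l=0 r=5: -13+24=11 d=23 *, r--
l=0 r=4: -13+23=10 d=22 *, r--
l=0 r=3: -13+16=3 d=15 *, r--
l=0 r=2: -13+3=-10 d=2 *, r--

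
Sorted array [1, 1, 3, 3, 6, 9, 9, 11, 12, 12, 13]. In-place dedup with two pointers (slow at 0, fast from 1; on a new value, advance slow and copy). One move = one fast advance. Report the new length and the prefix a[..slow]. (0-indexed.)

(s=0,f=1) a[fast]=1=a[slow] dup → fast++
(s=0,f=2) a[fast]=3≠a[slow]=1 write a[1]=3 → slow++,fast++
(s=1,f=3) a[fast]=3=a[slow] dup → fast++
(s=1,f=4) a[fast]=6≠a[slow]=3 write a[2]=6 → slow++,fast++
(s=2,f=5) a[fast]=9≠a[slow]=6 write a[3]=9 → slow++,fast++
(s=3,f=6) a[fast]=9=a[slow] dup → fast++
(s=3,f=7) a[fast]=11≠a[slow]=9 write a[4]=11 → slow++,fast++
(s=4,f=8) a[fast]=12≠a[slow]=11 write a[5]=12 → slow++,fast++
(s=5,f=9) a[fast]=12=a[slow] dup → fast++
(s=5,f=10) a[fast]=13≠a[slow]=12 write a[6]=13 → slow++,fast++

length 7; prefix = [1, 3, 6, 9, 11, 12, 13]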